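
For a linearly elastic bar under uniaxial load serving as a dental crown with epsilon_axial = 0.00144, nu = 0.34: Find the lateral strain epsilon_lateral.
Model: a linearly elastic bar under uniaxial load, so epsilon_lateral = -nu·epsilon_axial.
Substitute:
  epsilon_lateral = -(0.34 × 0.00144)
  epsilon_lateral = -0.0004896
Final answer: epsilon_lateral = -0.0004896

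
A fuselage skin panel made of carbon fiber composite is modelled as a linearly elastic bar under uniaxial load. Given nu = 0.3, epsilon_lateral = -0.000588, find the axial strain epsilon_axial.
Model: a linearly elastic bar under uniaxial load, so epsilon_lateral = -nu·epsilon_axial.
Solve for epsilon_axial: epsilon_axial = -epsilon_lateral / nu.
Substitute:
  epsilon_axial = -(-0.000588) / 0.3
  epsilon_axial = 0.00196
Final answer: epsilon_axial = 0.00196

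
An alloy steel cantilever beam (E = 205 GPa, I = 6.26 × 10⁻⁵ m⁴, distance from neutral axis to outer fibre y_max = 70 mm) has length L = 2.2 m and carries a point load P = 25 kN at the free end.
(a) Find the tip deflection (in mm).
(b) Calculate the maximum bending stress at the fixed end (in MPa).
(a) Tip deflection of a cantilever with an end point load: δ = P·L^3 / (3·E·I). Convert P = 25 kN = 25000 N, E = 205 GPa = 2.05 × 10¹¹ Pa.
  δ = (25000 × 2.2^3) / (3 × (2.05 × 10¹¹) × (6.26 × 10⁻⁵)) = 0.006914 m = 6.914 mm
(b) Maximum bending moment at the fixed end: M = P·L = 25000 × 2.2 = 55000 N·m. Convert y_max = 70 mm = 0.07 m.
  σ = M·y_max / I = (55000 × 0.07) / (6.26 × 10⁻⁵) = 6.15 × 10⁷ Pa = 61.5 MPa
Final answer: (a) δ = 6.914 mm, (b) σ = 61.5 MPa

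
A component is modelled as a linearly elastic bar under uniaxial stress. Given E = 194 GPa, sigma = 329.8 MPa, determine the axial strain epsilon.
Model: a linearly elastic bar under uniaxial stress, so sigma = E·epsilon.
Solve for epsilon: epsilon = sigma / E.
Convert to SI units:
  E = 194 GPa = 1.94 × 10¹¹ Pa
  sigma = 329.8 MPa = 3.298 × 10⁸ Pa
Substitute:
  epsilon = (3.298 × 10⁸) / (1.94 × 10¹¹)
  epsilon = 0.0017
Final answer: epsilon = 0.0017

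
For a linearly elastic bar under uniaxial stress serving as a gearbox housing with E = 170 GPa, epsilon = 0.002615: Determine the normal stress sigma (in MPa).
Model: a linearly elastic bar under uniaxial stress, so sigma = E·epsilon.
Convert to SI units:
  E = 170 GPa = 1.7 × 10¹¹ Pa
Substitute:
  sigma = (1.7 × 10¹¹) × 0.002615
  sigma = 4.446 × 10⁸ Pa
Convert: sigma = 4.446 × 10⁸ Pa = 444.6 MPa
Final answer: sigma = 444.6 MPa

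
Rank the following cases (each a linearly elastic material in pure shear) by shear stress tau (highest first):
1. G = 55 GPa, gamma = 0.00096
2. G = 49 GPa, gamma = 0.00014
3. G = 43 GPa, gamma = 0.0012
Model: a linearly elastic material in pure shear, so tau = G·gamma (SI units).
  Case 1: tau = (5.5 × 10¹⁰) × 0.00096 = 5.28 × 10⁷ Pa = 52.8 MPa
  Case 2: tau = (4.9 × 10¹⁰) × 0.00014 = 6.86 × 10⁶ Pa = 6.86 MPa
  Case 3: tau = (4.3 × 10¹⁰) × 0.0012 = 5.16 × 10⁷ Pa = 51.6 MPa
Ordering: 52.8 MPa (case 1) > 51.6 MPa (case 3) > 6.86 MPa (case 2)
Final answer: 1, 3, 2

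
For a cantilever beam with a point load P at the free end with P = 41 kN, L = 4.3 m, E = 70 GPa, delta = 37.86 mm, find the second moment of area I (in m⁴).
Model: a cantilever beam with a point load P at the free end, so delta = (P·L^3) / (3·E·I).
Solve for I: I = (P·L^3) / (3·delta·E).
Convert to SI units:
  P = 41 kN = 41000 N
  E = 70 GPa = 7 × 10¹⁰ Pa
  delta = 37.86 mm = 0.03786 m
Substitute:
  I = (41000 × 4.3^3) / (3 × 0.03786 × (7 × 10¹⁰))
  I = 0.00041 m⁴
Final answer: I = 0.00041 m⁴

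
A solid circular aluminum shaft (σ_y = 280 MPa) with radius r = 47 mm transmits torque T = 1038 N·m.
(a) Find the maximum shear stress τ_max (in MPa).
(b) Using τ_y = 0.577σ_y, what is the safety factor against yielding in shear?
(a) For a solid circular shaft, τ_max = T·r/J with J = π·r^4/2, i.e. τ_max = 2·T / (π·r^3). Convert r = 47 mm = 0.047 m.
  τ_max = (2 × 1038) / (π × 0.047^3) = 6.365 × 10⁶ Pa = 6.365 MPa
(b) τ_y = 0.577 × 280 = 161.56 MPa
  SF = τ_y/τ_max = 161.56 / 6.365 = 25.38
Final answer: (a) τ_max = 6.365 MPa, (b) SF = 25.38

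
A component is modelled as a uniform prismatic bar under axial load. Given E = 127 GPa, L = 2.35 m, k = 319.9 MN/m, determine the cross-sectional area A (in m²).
Model: a uniform prismatic bar under axial load, so k = (A·E) / L.
Solve for A: A = (k·L) / E.
Convert to SI units:
  E = 127 GPa = 1.27 × 10¹¹ Pa
  k = 319.9 MN/m = 3.199 × 10⁸ N/m
Substitute:
  A = ((3.199 × 10⁸) × 2.35) / (1.27 × 10¹¹)
  A = 0.005919 m²
Final answer: A = 0.005919 m²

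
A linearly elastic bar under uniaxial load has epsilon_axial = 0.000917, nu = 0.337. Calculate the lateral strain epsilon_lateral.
Model: a linearly elastic bar under uniaxial load, so epsilon_lateral = -nu·epsilon_axial.
Substitute:
  epsilon_lateral = -(0.337 × 0.000917)
  epsilon_lateral = -0.000309
Final answer: epsilon_lateral = -0.000309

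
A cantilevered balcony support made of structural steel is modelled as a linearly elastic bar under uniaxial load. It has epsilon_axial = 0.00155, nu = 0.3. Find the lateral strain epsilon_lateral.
Model: a linearly elastic bar under uniaxial load, so epsilon_lateral = -nu·epsilon_axial.
Substitute:
  epsilon_lateral = -(0.3 × 0.00155)
  epsilon_lateral = -0.000465
Final answer: epsilon_lateral = -0.000465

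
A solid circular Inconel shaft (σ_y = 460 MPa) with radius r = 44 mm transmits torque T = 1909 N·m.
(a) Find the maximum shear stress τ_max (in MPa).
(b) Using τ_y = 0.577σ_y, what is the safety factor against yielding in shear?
(a) For a solid circular shaft, τ_max = T·r/J with J = π·r^4/2, i.e. τ_max = 2·T / (π·r^3). Convert r = 44 mm = 0.044 m.
  τ_max = (2 × 1909) / (π × 0.044^3) = 1.427 × 10⁷ Pa = 14.27 MPa
(b) τ_y = 0.577 × 460 = 265.42 MPa
  SF = τ_y/τ_max = 265.42 / 14.27 = 18.6
Final answer: (a) τ_max = 14.27 MPa, (b) SF = 18.6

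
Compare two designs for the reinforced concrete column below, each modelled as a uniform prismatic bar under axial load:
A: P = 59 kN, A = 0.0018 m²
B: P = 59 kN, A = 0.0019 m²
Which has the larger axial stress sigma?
Model: a uniform prismatic bar under axial load, so sigma = P / A (SI units).
  A: sigma = 59000 / 0.0018 = 3.278 × 10⁷ Pa = 32.78 MPa
  B: sigma = 59000 / 0.0019 = 3.105 × 10⁷ Pa = 31.05 MPa
32.78 MPa > 31.05 MPa, so A is larger.
Final answer: A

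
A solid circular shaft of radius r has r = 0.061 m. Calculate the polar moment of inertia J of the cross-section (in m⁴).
Model: a solid circular shaft of radius r, so J = (π·r^4) / 2.
Substitute:
  J = (π × 0.061^4) / 2
  J = 2.175 × 10⁻⁵ m⁴
Final answer: J = 2.175 × 10⁻⁵ m⁴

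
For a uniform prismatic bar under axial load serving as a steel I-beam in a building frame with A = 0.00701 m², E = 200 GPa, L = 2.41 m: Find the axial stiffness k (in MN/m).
Model: a uniform prismatic bar under axial load, so k = (A·E) / L.
Convert to SI units:
  E = 200 GPa = 2 × 10¹¹ Pa
Substitute:
  k = (0.00701 × (2 × 10¹¹)) / 2.41
  k = 5.817 × 10⁸ N/m
Convert: k = 5.817 × 10⁸ N/m = 581.7 MN/m
Final answer: k = 581.7 MN/m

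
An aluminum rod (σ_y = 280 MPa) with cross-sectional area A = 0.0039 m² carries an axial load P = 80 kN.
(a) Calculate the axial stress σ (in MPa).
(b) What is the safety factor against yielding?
(a) Axial stress σ = P/A. Convert P = 80 kN = 80000 N.
  σ = 80000 / 0.0039 = 2.051 × 10⁷ Pa = 20.51 MPa
(b) Safety factor SF = σ_y/σ = 280 / 20.51 = 13.65
Final answer: (a) σ = 20.51 MPa, (b) SF = 13.65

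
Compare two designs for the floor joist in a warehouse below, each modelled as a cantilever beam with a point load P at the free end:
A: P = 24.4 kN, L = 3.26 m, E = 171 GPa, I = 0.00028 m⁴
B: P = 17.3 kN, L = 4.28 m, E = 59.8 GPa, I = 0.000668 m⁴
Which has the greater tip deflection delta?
Model: a cantilever beam with a point load P at the free end, so delta = (P·L^3) / (3·E·I) (SI units).
  A: delta = (24400 × 3.26^3) / (3 × (1.71 × 10¹¹) × 0.00028) = 0.005885 m = 5.885 mm
  B: delta = (17300 × 4.28^3) / (3 × (5.98 × 10¹⁰) × 0.000668) = 0.01132 m = 11.32 mm
11.32 mm > 5.885 mm, so B is larger.
Final answer: B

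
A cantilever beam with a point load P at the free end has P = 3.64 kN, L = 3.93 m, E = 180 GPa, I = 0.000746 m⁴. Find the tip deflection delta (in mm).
Model: a cantilever beam with a point load P at the free end, so delta = (P·L^3) / (3·E·I).
Convert to SI units:
  P = 3.64 kN = 3640 N
  E = 180 GPa = 1.8 × 10¹¹ Pa
Substitute:
  delta = (3640 × 3.93^3) / (3 × (1.8 × 10¹¹) × 0.000746)
  delta = 0.0005485 m
Convert: delta = 0.0005485 m = 0.5485 mm
Final answer: delta = 0.5485 mm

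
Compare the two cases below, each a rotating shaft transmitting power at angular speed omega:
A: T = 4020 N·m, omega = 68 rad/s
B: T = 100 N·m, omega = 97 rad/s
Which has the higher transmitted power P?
Model: a rotating shaft transmitting power at angular speed omega, so P = T·omega (SI units).
  A: P = 4020 × 68 = 273400 W = 273.4 kW
  B: P = 100 × 97 = 9700 W = 9.7 kW
273.4 kW > 9.7 kW, so A is larger.
Final answer: A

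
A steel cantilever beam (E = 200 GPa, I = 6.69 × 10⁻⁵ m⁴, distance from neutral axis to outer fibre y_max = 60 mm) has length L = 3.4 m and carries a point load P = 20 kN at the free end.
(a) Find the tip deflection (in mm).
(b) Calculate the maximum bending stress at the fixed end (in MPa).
(a) Tip deflection of a cantilever with an end point load: δ = P·L^3 / (3·E·I). Convert P = 20 kN = 20000 N, E = 200 GPa = 2 × 10¹¹ Pa.
  δ = (20000 × 3.4^3) / (3 × (2 × 10¹¹) × (6.69 × 10⁻⁵)) = 0.01958 m = 19.58 mm
(b) Maximum bending moment at the fixed end: M = P·L = 20000 × 3.4 = 68000 N·m. Convert y_max = 60 mm = 0.06 m.
  σ = M·y_max / I = (68000 × 0.06) / (6.69 × 10⁻⁵) = 6.099 × 10⁷ Pa = 60.99 MPa
Final answer: (a) δ = 19.58 mm, (b) σ = 60.99 MPa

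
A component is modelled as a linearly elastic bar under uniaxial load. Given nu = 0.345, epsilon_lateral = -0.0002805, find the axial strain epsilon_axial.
Model: a linearly elastic bar under uniaxial load, so epsilon_lateral = -nu·epsilon_axial.
Solve for epsilon_axial: epsilon_axial = -epsilon_lateral / nu.
Substitute:
  epsilon_axial = -(-0.0002805) / 0.345
  epsilon_axial = 0.000813
Final answer: epsilon_axial = 0.000813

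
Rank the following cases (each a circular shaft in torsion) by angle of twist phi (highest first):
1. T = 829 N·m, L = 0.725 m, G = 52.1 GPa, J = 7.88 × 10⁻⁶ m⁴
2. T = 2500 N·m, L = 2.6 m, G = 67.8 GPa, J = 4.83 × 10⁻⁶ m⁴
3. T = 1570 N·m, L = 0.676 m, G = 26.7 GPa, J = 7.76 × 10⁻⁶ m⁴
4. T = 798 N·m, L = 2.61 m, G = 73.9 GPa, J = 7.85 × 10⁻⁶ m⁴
Model: a circular shaft in torsion, so phi = (T·L) / (G·J) (SI units).
  Case 1: phi = (829 × 0.725) / ((5.21 × 10¹⁰) × (7.88 × 10⁻⁶)) = 0.001464 rad = 0.08388°
  Case 2: phi = (2500 × 2.6) / ((6.78 × 10¹⁰) × (4.83 × 10⁻⁶)) = 0.01985 rad = 1.137°
  Case 3: phi = (1570 × 0.676) / ((2.67 × 10¹⁰) × (7.76 × 10⁻⁶)) = 0.005122 rad = 0.2935°
  Case 4: phi = (798 × 2.61) / ((7.39 × 10¹⁰) × (7.85 × 10⁻⁶)) = 0.00359 rad = 0.2057°
Ordering: 1.137° (case 2) > 0.2935° (case 3) > 0.2057° (case 4) > 0.08388° (case 1)
Final answer: 2, 3, 4, 1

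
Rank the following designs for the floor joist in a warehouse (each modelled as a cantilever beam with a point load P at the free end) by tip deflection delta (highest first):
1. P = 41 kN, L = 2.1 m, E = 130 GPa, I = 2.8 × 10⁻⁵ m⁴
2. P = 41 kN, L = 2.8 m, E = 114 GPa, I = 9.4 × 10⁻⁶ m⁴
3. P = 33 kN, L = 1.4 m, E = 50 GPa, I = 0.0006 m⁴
Model: a cantilever beam with a point load P at the free end, so delta = (P·L^3) / (3·E·I) (SI units).
  Case 1: delta = (41000 × 2.1^3) / (3 × (1.3 × 10¹¹) × (2.8 × 10⁻⁵)) = 0.03477 m = 34.77 mm
  Case 2: delta = (41000 × 2.8^3) / (3 × (1.14 × 10¹¹) × (9.4 × 10⁻⁶)) = 0.28 m = 280 mm
  Case 3: delta = (33000 × 1.4^3) / (3 × (5 × 10¹⁰) × 0.0006) = 0.001006 m = 1.006 mm
Ordering: 280 mm (case 2) > 34.77 mm (case 1) > 1.006 mm (case 3)
Final answer: 2, 1, 3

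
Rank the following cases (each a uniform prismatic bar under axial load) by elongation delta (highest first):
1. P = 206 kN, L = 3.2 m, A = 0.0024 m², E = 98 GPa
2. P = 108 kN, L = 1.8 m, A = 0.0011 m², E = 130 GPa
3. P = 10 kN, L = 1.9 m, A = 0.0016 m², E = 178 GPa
Model: a uniform prismatic bar under axial load, so delta = (P·L) / (A·E) (SI units).
  Case 1: delta = (206000 × 3.2) / (0.0024 × (9.8 × 10¹⁰)) = 0.002803 m = 2.803 mm
  Case 2: delta = (108000 × 1.8) / (0.0011 × (1.3 × 10¹¹)) = 0.001359 m = 1.359 mm
  Case 3: delta = (10000 × 1.9) / (0.0016 × (1.78 × 10¹¹)) = 6.671 × 10⁻⁵ m = 0.06671 mm
Ordering: 2.803 mm (case 1) > 1.359 mm (case 2) > 0.06671 mm (case 3)
Final answer: 1, 2, 3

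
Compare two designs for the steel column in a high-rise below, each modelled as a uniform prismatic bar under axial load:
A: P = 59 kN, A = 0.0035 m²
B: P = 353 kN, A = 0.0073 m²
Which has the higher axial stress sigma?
Model: a uniform prismatic bar under axial load, so sigma = P / A (SI units).
  A: sigma = 59000 / 0.0035 = 1.686 × 10⁷ Pa = 16.86 MPa
  B: sigma = 353000 / 0.0073 = 4.836 × 10⁷ Pa = 48.36 MPa
48.36 MPa > 16.86 MPa, so B is larger.
Final answer: B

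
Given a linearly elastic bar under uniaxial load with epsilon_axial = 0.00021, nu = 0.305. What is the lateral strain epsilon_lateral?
Model: a linearly elastic bar under uniaxial load, so epsilon_lateral = -nu·epsilon_axial.
Substitute:
  epsilon_lateral = -(0.305 × 0.00021)
  epsilon_lateral = -6.405 × 10⁻⁵
Final answer: epsilon_lateral = -6.405 × 10⁻⁵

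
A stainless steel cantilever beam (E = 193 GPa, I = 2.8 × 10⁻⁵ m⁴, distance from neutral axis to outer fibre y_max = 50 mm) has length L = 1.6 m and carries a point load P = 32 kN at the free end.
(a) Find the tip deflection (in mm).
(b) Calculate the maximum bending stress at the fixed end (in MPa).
(a) Tip deflection of a cantilever with an end point load: δ = P·L^3 / (3·E·I). Convert P = 32 kN = 32000 N, E = 193 GPa = 1.93 × 10¹¹ Pa.
  δ = (32000 × 1.6^3) / (3 × (1.93 × 10¹¹) × (2.8 × 10⁻⁵)) = 0.008085 m = 8.085 mm
(b) Maximum bending moment at the fixed end: M = P·L = 32000 × 1.6 = 51200 N·m. Convert y_max = 50 mm = 0.05 m.
  σ = M·y_max / I = (51200 × 0.05) / (2.8 × 10⁻⁵) = 9.143 × 10⁷ Pa = 91.43 MPa
Final answer: (a) δ = 8.085 mm, (b) σ = 91.43 MPa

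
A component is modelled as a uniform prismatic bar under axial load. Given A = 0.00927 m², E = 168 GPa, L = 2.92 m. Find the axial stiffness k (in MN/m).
Model: a uniform prismatic bar under axial load, so k = (A·E) / L.
Convert to SI units:
  E = 168 GPa = 1.68 × 10¹¹ Pa
Substitute:
  k = (0.00927 × (1.68 × 10¹¹)) / 2.92
  k = 5.333 × 10⁸ N/m
Convert: k = 5.333 × 10⁸ N/m = 533.3 MN/m
Final answer: k = 533.3 MN/m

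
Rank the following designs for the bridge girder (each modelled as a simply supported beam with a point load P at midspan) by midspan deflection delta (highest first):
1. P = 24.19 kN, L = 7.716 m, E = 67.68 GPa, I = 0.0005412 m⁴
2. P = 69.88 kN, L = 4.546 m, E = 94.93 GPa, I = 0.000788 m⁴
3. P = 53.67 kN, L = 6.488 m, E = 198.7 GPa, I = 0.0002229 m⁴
Model: a simply supported beam with a point load P at midspan, so delta = (P·L^3) / (48·E·I) (SI units).
  Case 1: delta = (24190 × 7.716^3) / (48 × (6.768 × 10¹⁰) × 0.0005412) = 0.006321 m = 6.321 mm
  Case 2: delta = (69880 × 4.546^3) / (48 × (9.493 × 10¹⁰) × 0.000788) = 0.001828 m = 1.828 mm
  Case 3: delta = (53670 × 6.488^3) / (48 × (1.987 × 10¹¹) × 0.0002229) = 0.006895 m = 6.895 mm
Ordering: 6.895 mm (case 3) > 6.321 mm (case 1) > 1.828 mm (case 2)
Final answer: 3, 1, 2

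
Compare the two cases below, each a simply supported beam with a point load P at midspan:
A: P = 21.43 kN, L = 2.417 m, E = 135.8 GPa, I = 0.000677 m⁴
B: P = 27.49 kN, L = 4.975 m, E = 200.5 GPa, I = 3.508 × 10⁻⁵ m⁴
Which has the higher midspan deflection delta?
Model: a simply supported beam with a point load P at midspan, so delta = (P·L^3) / (48·E·I) (SI units).
  A: delta = (21430 × 2.417^3) / (48 × (1.358 × 10¹¹) × 0.000677) = 6.857 × 10⁻⁵ m = 0.06857 mm
  B: delta = (27490 × 4.975^3) / (48 × (2.005 × 10¹¹) × (3.508 × 10⁻⁵)) = 0.01003 m = 10.03 mm
10.03 mm > 0.06857 mm, so B is larger.
Final answer: B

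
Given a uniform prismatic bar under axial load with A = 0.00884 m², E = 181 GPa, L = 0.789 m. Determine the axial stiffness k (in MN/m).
Model: a uniform prismatic bar under axial load, so k = (A·E) / L.
Convert to SI units:
  E = 181 GPa = 1.81 × 10¹¹ Pa
Substitute:
  k = (0.00884 × (1.81 × 10¹¹)) / 0.789
  k = 2.028 × 10⁹ N/m
Convert: k = 2.028 × 10⁹ N/m = 2028 MN/m
Final answer: k = 2028 MN/m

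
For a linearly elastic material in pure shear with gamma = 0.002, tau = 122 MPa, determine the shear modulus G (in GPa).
Model: a linearly elastic material in pure shear, so tau = G·gamma.
Solve for G: G = tau / gamma.
Convert to SI units:
  tau = 122 MPa = 1.22 × 10⁸ Pa
Substitute:
  G = (1.22 × 10⁸) / 0.002
  G = 6.1 × 10¹⁰ Pa
Convert: G = 6.1 × 10¹⁰ Pa = 61 GPa
Final answer: G = 61 GPa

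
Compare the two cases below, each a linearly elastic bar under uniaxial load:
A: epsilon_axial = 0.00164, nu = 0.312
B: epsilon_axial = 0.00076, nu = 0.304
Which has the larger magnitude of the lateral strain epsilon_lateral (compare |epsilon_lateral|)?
Model: a linearly elastic bar under uniaxial load, so epsilon_lateral = -nu·epsilon_axial (SI units).
  A: epsilon_lateral = -(0.312 × 0.00164) = -0.0005117
  B: epsilon_lateral = -(0.304 × 0.00076) = -0.000231
|epsilon_lateral|: A = 0.0005117, B = 0.000231, so A is larger in magnitude.
Final answer: A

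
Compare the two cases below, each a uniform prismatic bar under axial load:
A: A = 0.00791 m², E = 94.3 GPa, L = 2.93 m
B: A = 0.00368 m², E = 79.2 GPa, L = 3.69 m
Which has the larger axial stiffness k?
Model: a uniform prismatic bar under axial load, so k = (A·E) / L (SI units).
  A: k = (0.00791 × (9.43 × 10¹⁰)) / 2.93 = 2.546 × 10⁸ N/m = 254.6 MN/m
  B: k = (0.00368 × (7.92 × 10¹⁰)) / 3.69 = 7.899 × 10⁷ N/m = 78.99 MN/m
254.6 MN/m > 78.99 MN/m, so A is larger.
Final answer: A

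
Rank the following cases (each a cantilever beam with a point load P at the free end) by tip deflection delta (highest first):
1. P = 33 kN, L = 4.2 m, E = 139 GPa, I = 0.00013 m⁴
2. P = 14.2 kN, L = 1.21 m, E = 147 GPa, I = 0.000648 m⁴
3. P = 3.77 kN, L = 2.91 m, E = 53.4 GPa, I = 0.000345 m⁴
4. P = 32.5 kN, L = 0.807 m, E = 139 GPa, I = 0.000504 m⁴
Model: a cantilever beam with a point load P at the free end, so delta = (P·L^3) / (3·E·I) (SI units).
  Case 1: delta = (33000 × 4.2^3) / (3 × (1.39 × 10¹¹) × 0.00013) = 0.0451 m = 45.1 mm
  Case 2: delta = (14200 × 1.21^3) / (3 × (1.47 × 10¹¹) × 0.000648) = 8.803 × 10⁻⁵ m = 0.08803 mm
  Case 3: delta = (3770 × 2.91^3) / (3 × (5.34 × 10¹⁰) × 0.000345) = 0.001681 m = 1.681 mm
  Case 4: delta = (32500 × 0.807^3) / (3 × (1.39 × 10¹¹) × 0.000504) = 8.127 × 10⁻⁵ m = 0.08127 mm
Ordering: 45.1 mm (case 1) > 1.681 mm (case 3) > 0.08803 mm (case 2) > 0.08127 mm (case 4)
Final answer: 1, 3, 2, 4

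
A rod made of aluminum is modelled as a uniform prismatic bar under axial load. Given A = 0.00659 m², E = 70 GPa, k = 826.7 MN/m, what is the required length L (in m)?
Model: a uniform prismatic bar under axial load, so k = (A·E) / L.
Solve for L: L = (A·E) / k.
Convert to SI units:
  E = 70 GPa = 7 × 10¹⁰ Pa
  k = 826.7 MN/m = 8.267 × 10⁸ N/m
Substitute:
  L = (0.00659 × (7 × 10¹⁰)) / (8.267 × 10⁸)
  L = 0.558 m
Final answer: L = 0.558 m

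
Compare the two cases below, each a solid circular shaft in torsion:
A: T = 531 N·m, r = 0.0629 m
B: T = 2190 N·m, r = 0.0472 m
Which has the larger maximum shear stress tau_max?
Model: a solid circular shaft in torsion, so tau_max = (2·T) / (π·r^3) (SI units).
  A: tau_max = (2 × 531) / (π × 0.0629^3) = 1.358 × 10⁶ Pa = 1.358 MPa
  B: tau_max = (2 × 2190) / (π × 0.0472^3) = 1.326 × 10⁷ Pa = 13.26 MPa
13.26 MPa > 1.358 MPa, so B is larger.
Final answer: B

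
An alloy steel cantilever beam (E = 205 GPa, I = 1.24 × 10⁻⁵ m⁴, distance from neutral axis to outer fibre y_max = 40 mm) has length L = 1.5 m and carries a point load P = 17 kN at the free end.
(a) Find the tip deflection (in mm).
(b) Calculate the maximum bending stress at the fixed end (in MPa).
(a) Tip deflection of a cantilever with an end point load: δ = P·L^3 / (3·E·I). Convert P = 17 kN = 17000 N, E = 205 GPa = 2.05 × 10¹¹ Pa.
  δ = (17000 × 1.5^3) / (3 × (2.05 × 10¹¹) × (1.24 × 10⁻⁵)) = 0.007524 m = 7.524 mm
(b) Maximum bending moment at the fixed end: M = P·L = 17000 × 1.5 = 25500 N·m. Convert y_max = 40 mm = 0.04 m.
  σ = M·y_max / I = (25500 × 0.04) / (1.24 × 10⁻⁵) = 8.226 × 10⁷ Pa = 82.26 MPa
Final answer: (a) δ = 7.524 mm, (b) σ = 82.26 MPa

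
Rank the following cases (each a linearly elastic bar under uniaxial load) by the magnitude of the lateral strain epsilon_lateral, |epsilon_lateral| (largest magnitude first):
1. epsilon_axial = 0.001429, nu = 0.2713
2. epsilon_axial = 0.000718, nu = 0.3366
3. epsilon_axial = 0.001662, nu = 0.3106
Model: a linearly elastic bar under uniaxial load, so epsilon_lateral = -nu·epsilon_axial (SI units).
  Case 1: epsilon_lateral = -(0.2713 × 0.001429) = -0.0003877
  Case 2: epsilon_lateral = -(0.3366 × 0.000718) = -0.0002417
  Case 3: epsilon_lateral = -(0.3106 × 0.001662) = -0.0005162
Ordering by |epsilon_lateral|: 0.0005162 (case 3) > 0.0003877 (case 1) > 0.0002417 (case 2)
Final answer: 3, 1, 2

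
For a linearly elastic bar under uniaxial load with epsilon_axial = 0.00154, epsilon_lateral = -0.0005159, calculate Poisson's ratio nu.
Model: a linearly elastic bar under uniaxial load, so epsilon_lateral = -nu·epsilon_axial.
Solve for nu: nu = -epsilon_lateral / epsilon_axial.
Substitute:
  nu = -(-0.0005159) / 0.00154
  nu = 0.335
Final answer: nu = 0.335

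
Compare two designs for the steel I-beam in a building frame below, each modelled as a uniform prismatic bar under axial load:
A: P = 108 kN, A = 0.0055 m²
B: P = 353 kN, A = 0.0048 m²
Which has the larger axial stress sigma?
Model: a uniform prismatic bar under axial load, so sigma = P / A (SI units).
  A: sigma = 108000 / 0.0055 = 1.964 × 10⁷ Pa = 19.64 MPa
  B: sigma = 353000 / 0.0048 = 7.354 × 10⁷ Pa = 73.54 MPa
73.54 MPa > 19.64 MPa, so B is larger.
Final answer: B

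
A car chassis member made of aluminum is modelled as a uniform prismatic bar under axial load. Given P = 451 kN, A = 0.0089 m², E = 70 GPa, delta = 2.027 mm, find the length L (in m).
Model: a uniform prismatic bar under axial load, so delta = (P·L) / (A·E).
Solve for L: L = (delta·A·E) / P.
Convert to SI units:
  P = 451 kN = 451000 N
  E = 70 GPa = 7 × 10¹⁰ Pa
  delta = 2.027 mm = 0.002027 m
Substitute:
  L = (0.002027 × 0.0089 × (7 × 10¹⁰)) / 451000
  L = 2.8 m
Final answer: L = 2.8 m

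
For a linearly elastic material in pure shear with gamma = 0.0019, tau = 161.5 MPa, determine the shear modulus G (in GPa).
Model: a linearly elastic material in pure shear, so tau = G·gamma.
Solve for G: G = tau / gamma.
Convert to SI units:
  tau = 161.5 MPa = 1.615 × 10⁸ Pa
Substitute:
  G = (1.615 × 10⁸) / 0.0019
  G = 8.5 × 10¹⁰ Pa
Convert: G = 8.5 × 10¹⁰ Pa = 85 GPa
Final answer: G = 85 GPa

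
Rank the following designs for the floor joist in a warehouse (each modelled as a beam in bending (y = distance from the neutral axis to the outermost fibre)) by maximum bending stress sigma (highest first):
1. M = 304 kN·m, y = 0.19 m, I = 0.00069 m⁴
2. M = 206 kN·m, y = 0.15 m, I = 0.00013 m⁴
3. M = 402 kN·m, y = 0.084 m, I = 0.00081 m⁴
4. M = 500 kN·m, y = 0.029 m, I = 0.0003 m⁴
Model: a beam in bending (y = distance from the neutral axis to the outermost fibre), so sigma = (M·y) / I (SI units).
  Case 1: sigma = (304000 × 0.19) / 0.00069 = 8.371 × 10⁷ Pa = 83.71 MPa
  Case 2: sigma = (206000 × 0.15) / 0.00013 = 2.377 × 10⁸ Pa = 237.7 MPa
  Case 3: sigma = (402000 × 0.084) / 0.00081 = 4.169 × 10⁷ Pa = 41.69 MPa
  Case 4: sigma = (500000 × 0.029) / 0.0003 = 4.833 × 10⁷ Pa = 48.33 MPa
Ordering: 237.7 MPa (case 2) > 83.71 MPa (case 1) > 48.33 MPa (case 4) > 41.69 MPa (case 3)
Final answer: 2, 1, 4, 3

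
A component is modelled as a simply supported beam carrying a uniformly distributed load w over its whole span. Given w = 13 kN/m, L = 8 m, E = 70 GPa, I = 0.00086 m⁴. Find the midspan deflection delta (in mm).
Model: a simply supported beam carrying a uniformly distributed load w over its whole span, so delta = (5·w·L^4) / (384·E·I).
Convert to SI units:
  w = 13 kN/m = 13000 N/m
  E = 70 GPa = 7 × 10¹⁰ Pa
Substitute:
  delta = (5 × 13000 × 8^4) / (384 × (7 × 10¹⁰) × 0.00086)
  delta = 0.01152 m
Convert: delta = 0.01152 m = 11.52 mm
Final answer: delta = 11.52 mm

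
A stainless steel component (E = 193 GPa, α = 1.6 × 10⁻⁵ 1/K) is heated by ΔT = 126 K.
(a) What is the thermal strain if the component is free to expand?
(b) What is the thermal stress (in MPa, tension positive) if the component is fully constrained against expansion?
(a) Free thermal strain ε_th = α·ΔT = (1.6 × 10⁻⁵) × 126 = 0.002016
(b) Fully constrained, the expansion is suppressed, so σ = -E·α·ΔT. Convert E = 193 GPa = 1.93 × 10¹¹ Pa.
  σ = -(1.93 × 10¹¹) × (1.6 × 10⁻⁵) × 126 = -3.891 × 10⁸ Pa = -389.1 MPa (compressive)
Final answer: (a) ε_th = 0.002016, (b) σ = -389.1 MPa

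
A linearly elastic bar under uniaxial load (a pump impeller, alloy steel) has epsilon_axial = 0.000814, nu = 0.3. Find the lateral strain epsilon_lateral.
Model: a linearly elastic bar under uniaxial load, so epsilon_lateral = -nu·epsilon_axial.
Substitute:
  epsilon_lateral = -(0.3 × 0.000814)
  epsilon_lateral = -0.0002442
Final answer: epsilon_lateral = -0.0002442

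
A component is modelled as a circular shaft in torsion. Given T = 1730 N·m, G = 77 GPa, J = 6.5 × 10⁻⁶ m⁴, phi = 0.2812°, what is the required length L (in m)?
Model: a circular shaft in torsion, so phi = (T·L) / (G·J).
Solve for L: L = (phi·G·J) / T.
Convert to SI units:
  G = 77 GPa = 7.7 × 10¹⁰ Pa
  phi = 0.2812° = 0.004908 rad
Substitute:
  L = (0.004908 × (7.7 × 10¹⁰) × (6.5 × 10⁻⁶)) / 1730
  L = 1.42 m
Final answer: L = 1.42 m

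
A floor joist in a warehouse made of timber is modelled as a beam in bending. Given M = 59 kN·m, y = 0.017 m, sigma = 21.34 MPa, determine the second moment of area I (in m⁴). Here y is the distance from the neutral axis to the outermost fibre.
Model: a beam in bending, so sigma = (M·y) / I.
Solve for I: I = (M·y) / sigma.
Convert to SI units:
  M = 59 kN·m = 59000 N·m
  sigma = 21.34 MPa = 2.134 × 10⁷ Pa
Substitute:
  I = (59000 × 0.017) / (2.134 × 10⁷)
  I = 4.7 × 10⁻⁵ m⁴
Final answer: I = 4.7 × 10⁻⁵ m⁴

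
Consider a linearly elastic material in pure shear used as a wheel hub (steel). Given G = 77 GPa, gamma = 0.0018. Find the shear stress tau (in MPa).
Model: a linearly elastic material in pure shear, so tau = G·gamma.
Convert to SI units:
  G = 77 GPa = 7.7 × 10¹⁰ Pa
Substitute:
  tau = (7.7 × 10¹⁰) × 0.0018
  tau = 1.386 × 10⁸ Pa
Convert: tau = 1.386 × 10⁸ Pa = 138.6 MPa
Final answer: tau = 138.6 MPa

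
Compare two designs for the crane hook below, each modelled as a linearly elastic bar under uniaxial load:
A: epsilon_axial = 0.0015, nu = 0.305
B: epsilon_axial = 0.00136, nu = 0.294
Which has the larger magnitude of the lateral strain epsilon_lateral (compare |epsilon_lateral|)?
Model: a linearly elastic bar under uniaxial load, so epsilon_lateral = -nu·epsilon_axial (SI units).
  A: epsilon_lateral = -(0.305 × 0.0015) = -0.0004575
  B: epsilon_lateral = -(0.294 × 0.00136) = -0.0003998
|epsilon_lateral|: A = 0.0004575, B = 0.0003998, so A is larger in magnitude.
Final answer: A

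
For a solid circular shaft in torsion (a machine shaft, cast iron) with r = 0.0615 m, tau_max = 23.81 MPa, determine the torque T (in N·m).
Model: a solid circular shaft in torsion, so tau_max = (2·T) / (π·r^3).
Solve for T: T = (π·tau_max·r^3) / 2.
Convert to SI units:
  tau_max = 23.81 MPa = 2.381 × 10⁷ Pa
Substitute:
  T = (π × (2.381 × 10⁷) × 0.0615^3) / 2
  T = 8700 N·m
Final answer: T = 8700 N·m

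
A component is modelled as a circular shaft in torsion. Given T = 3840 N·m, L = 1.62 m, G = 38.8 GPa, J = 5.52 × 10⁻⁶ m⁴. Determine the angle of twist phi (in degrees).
Model: a circular shaft in torsion, so phi = (T·L) / (G·J).
Convert to SI units:
  G = 38.8 GPa = 3.88 × 10¹⁰ Pa
Substitute:
  phi = (3840 × 1.62) / ((3.88 × 10¹⁰) × (5.52 × 10⁻⁶))
  phi = 0.02905 rad
Convert to degrees: phi = 0.02905 × 180/π = 1.664°
Final answer: phi = 1.664°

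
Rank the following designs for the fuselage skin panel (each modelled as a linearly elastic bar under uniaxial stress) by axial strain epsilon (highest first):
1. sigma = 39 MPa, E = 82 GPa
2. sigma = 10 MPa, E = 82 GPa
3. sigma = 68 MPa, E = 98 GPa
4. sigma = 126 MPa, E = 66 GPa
Model: a linearly elastic bar under uniaxial stress, so epsilon = sigma / E (SI units).
  Case 1: epsilon = (3.9 × 10⁷) / (8.2 × 10¹⁰) = 0.0004756
  Case 2: epsilon = (1 × 10⁷) / (8.2 × 10¹⁰) = 0.000122
  Case 3: epsilon = (6.8 × 10⁷) / (9.8 × 10¹⁰) = 0.0006939
  Case 4: epsilon = (1.26 × 10⁸) / (6.6 × 10¹⁰) = 0.001909
Ordering: 0.001909 (case 4) > 0.0006939 (case 3) > 0.0004756 (case 1) > 0.000122 (case 2)
Final answer: 4, 3, 1, 2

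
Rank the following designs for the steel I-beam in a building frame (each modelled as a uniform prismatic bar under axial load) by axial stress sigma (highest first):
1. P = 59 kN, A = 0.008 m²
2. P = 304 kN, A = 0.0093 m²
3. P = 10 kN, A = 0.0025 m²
Model: a uniform prismatic bar under axial load, so sigma = P / A (SI units).
  Case 1: sigma = 59000 / 0.008 = 7.375 × 10⁶ Pa = 7.375 MPa
  Case 2: sigma = 304000 / 0.0093 = 3.269 × 10⁷ Pa = 32.69 MPa
  Case 3: sigma = 10000 / 0.0025 = 4 × 10⁶ Pa = 4 MPa
Ordering: 32.69 MPa (case 2) > 7.375 MPa (case 1) > 4 MPa (case 3)
Final answer: 2, 1, 3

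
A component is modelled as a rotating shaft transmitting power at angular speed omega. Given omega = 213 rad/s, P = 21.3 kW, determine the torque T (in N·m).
Model: a rotating shaft transmitting power at angular speed omega, so P = T·omega.
Solve for T: T = P / omega.
Convert to SI units:
  P = 21.3 kW = 21300 W
Substitute:
  T = 21300 / 213
  T = 100 N·m
Final answer: T = 100 N·m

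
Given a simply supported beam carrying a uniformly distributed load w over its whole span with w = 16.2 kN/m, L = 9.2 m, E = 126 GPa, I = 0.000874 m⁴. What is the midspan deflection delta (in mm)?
Model: a simply supported beam carrying a uniformly distributed load w over its whole span, so delta = (5·w·L^4) / (384·E·I).
Convert to SI units:
  w = 16.2 kN/m = 16200 N/m
  E = 126 GPa = 1.26 × 10¹¹ Pa
Substitute:
  delta = (5 × 16200 × 9.2^4) / (384 × (1.26 × 10¹¹) × 0.000874)
  delta = 0.01372 m
Convert: delta = 0.01372 m = 13.72 mm
Final answer: delta = 13.72 mm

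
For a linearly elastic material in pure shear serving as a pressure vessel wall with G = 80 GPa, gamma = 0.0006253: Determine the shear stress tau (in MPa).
Model: a linearly elastic material in pure shear, so tau = G·gamma.
Convert to SI units:
  G = 80 GPa = 8 × 10¹⁰ Pa
Substitute:
  tau = (8 × 10¹⁰) × 0.0006253
  tau = 5.002 × 10⁷ Pa
Convert: tau = 5.002 × 10⁷ Pa = 50.02 MPa
Final answer: tau = 50.02 MPa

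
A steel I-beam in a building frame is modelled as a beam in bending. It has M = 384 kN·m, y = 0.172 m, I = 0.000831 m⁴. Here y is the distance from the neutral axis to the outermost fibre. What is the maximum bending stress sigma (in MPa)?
Model: a beam in bending, so sigma = (M·y) / I.
Convert to SI units:
  M = 384 kN·m = 384000 N·m
Substitute:
  sigma = (384000 × 0.172) / 0.000831
  sigma = 7.948 × 10⁷ Pa
Convert: sigma = 7.948 × 10⁷ Pa = 79.48 MPa
Final answer: sigma = 79.48 MPa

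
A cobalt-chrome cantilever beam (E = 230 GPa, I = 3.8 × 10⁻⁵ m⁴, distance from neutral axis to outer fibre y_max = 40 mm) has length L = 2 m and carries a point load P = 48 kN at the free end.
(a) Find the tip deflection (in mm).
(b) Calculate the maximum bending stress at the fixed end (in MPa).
(a) Tip deflection of a cantilever with an end point load: δ = P·L^3 / (3·E·I). Convert P = 48 kN = 48000 N, E = 230 GPa = 2.3 × 10¹¹ Pa.
  δ = (48000 × 2^3) / (3 × (2.3 × 10¹¹) × (3.8 × 10⁻⁵)) = 0.01465 m = 14.65 mm
(b) Maximum bending moment at the fixed end: M = P·L = 48000 × 2 = 96000 N·m. Convert y_max = 40 mm = 0.04 m.
  σ = M·y_max / I = (96000 × 0.04) / (3.8 × 10⁻⁵) = 1.011 × 10⁸ Pa = 101.1 MPa
Final answer: (a) δ = 14.65 mm, (b) σ = 101.1 MPa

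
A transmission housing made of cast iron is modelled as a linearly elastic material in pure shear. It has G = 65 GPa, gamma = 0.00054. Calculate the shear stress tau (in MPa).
Model: a linearly elastic material in pure shear, so tau = G·gamma.
Convert to SI units:
  G = 65 GPa = 6.5 × 10¹⁰ Pa
Substitute:
  tau = (6.5 × 10¹⁰) × 0.00054
  tau = 3.51 × 10⁷ Pa
Convert: tau = 3.51 × 10⁷ Pa = 35.1 MPa
Final answer: tau = 35.1 MPa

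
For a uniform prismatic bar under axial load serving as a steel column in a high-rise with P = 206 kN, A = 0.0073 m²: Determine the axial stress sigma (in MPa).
Model: a uniform prismatic bar under axial load, so sigma = P / A.
Convert to SI units:
  P = 206 kN = 206000 N
Substitute:
  sigma = 206000 / 0.0073
  sigma = 2.822 × 10⁷ Pa
Convert: sigma = 2.822 × 10⁷ Pa = 28.22 MPa
Final answer: sigma = 28.22 MPa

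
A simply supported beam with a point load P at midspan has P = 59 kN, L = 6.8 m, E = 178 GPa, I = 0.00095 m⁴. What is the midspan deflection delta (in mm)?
Model: a simply supported beam with a point load P at midspan, so delta = (P·L^3) / (48·E·I).
Convert to SI units:
  P = 59 kN = 59000 N
  E = 178 GPa = 1.78 × 10¹¹ Pa
Substitute:
  delta = (59000 × 6.8^3) / (48 × (1.78 × 10¹¹) × 0.00095)
  delta = 0.002286 m
Convert: delta = 0.002286 m = 2.286 mm
Final answer: delta = 2.286 mm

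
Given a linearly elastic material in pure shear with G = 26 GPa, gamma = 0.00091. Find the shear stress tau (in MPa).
Model: a linearly elastic material in pure shear, so tau = G·gamma.
Convert to SI units:
  G = 26 GPa = 2.6 × 10¹⁰ Pa
Substitute:
  tau = (2.6 × 10¹⁰) × 0.00091
  tau = 2.366 × 10⁷ Pa
Convert: tau = 2.366 × 10⁷ Pa = 23.66 MPa
Final answer: tau = 23.66 MPa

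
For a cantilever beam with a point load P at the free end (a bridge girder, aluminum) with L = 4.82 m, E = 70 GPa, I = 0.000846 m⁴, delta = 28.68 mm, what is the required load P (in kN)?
Model: a cantilever beam with a point load P at the free end, so delta = (P·L^3) / (3·E·I).
Solve for P: P = (3·delta·E·I) / L^3.
Convert to SI units:
  E = 70 GPa = 7 × 10¹⁰ Pa
  delta = 28.68 mm = 0.02868 m
Substitute:
  P = (3 × 0.02868 × (7 × 10¹⁰) × 0.000846) / 4.82^3
  P = 45500 N
Convert: P = 45500 N = 45.5 kN
Final answer: P = 45.5 kN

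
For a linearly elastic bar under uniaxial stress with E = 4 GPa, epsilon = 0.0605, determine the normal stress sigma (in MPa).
Model: a linearly elastic bar under uniaxial stress, so epsilon = sigma / E.
Solve for sigma: sigma = epsilon·E.
Convert to SI units:
  E = 4 GPa = 4 × 10⁹ Pa
Substitute:
  sigma = 0.0605 × (4 × 10⁹)
  sigma = 2.42 × 10⁸ Pa
Convert: sigma = 2.42 × 10⁸ Pa = 242 MPa
Final answer: sigma = 242 MPa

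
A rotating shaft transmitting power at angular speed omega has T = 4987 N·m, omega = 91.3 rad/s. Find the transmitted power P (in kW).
Model: a rotating shaft transmitting power at angular speed omega, so P = T·omega.
Substitute:
  P = 4987 × 91.3
  P = 455300 W
Convert: P = 455300 W = 455.3 kW
Final answer: P = 455.3 kW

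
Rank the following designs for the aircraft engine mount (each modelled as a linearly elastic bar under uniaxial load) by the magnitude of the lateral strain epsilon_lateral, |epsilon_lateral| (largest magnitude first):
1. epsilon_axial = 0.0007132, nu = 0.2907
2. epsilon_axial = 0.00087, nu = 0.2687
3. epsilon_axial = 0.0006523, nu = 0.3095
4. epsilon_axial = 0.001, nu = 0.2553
Model: a linearly elastic bar under uniaxial load, so epsilon_lateral = -nu·epsilon_axial (SI units).
  Case 1: epsilon_lateral = -(0.2907 × 0.0007132) = -0.0002073
  Case 2: epsilon_lateral = -(0.2687 × 0.00087) = -0.0002338
  Case 3: epsilon_lateral = -(0.3095 × 0.0006523) = -0.0002019
  Case 4: epsilon_lateral = -(0.2553 × 0.001) = -0.0002553
Ordering by |epsilon_lateral|: 0.0002553 (case 4) > 0.0002338 (case 2) > 0.0002073 (case 1) > 0.0002019 (case 3)
Final answer: 4, 2, 1, 3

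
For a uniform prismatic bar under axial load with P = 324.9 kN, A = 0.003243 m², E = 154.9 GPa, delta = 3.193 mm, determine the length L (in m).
Model: a uniform prismatic bar under axial load, so delta = (P·L) / (A·E).
Solve for L: L = (delta·A·E) / P.
Convert to SI units:
  P = 324.9 kN = 324900 N
  E = 154.9 GPa = 1.549 × 10¹¹ Pa
  delta = 3.193 mm = 0.003193 m
Substitute:
  L = (0.003193 × 0.003243 × (1.549 × 10¹¹)) / 324900
  L = 4.937 m
Final answer: L = 4.937 m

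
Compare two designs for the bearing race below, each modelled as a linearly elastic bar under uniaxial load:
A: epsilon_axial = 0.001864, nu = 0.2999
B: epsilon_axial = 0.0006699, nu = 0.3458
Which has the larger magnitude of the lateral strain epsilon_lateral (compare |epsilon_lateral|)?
Model: a linearly elastic bar under uniaxial load, so epsilon_lateral = -nu·epsilon_axial (SI units).
  A: epsilon_lateral = -(0.2999 × 0.001864) = -0.000559
  B: epsilon_lateral = -(0.3458 × 0.0006699) = -0.0002317
|epsilon_lateral|: A = 0.000559, B = 0.0002317, so A is larger in magnitude.
Final answer: A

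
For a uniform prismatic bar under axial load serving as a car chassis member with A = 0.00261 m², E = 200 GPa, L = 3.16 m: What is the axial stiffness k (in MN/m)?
Model: a uniform prismatic bar under axial load, so k = (A·E) / L.
Convert to SI units:
  E = 200 GPa = 2 × 10¹¹ Pa
Substitute:
  k = (0.00261 × (2 × 10¹¹)) / 3.16
  k = 1.652 × 10⁸ N/m
Convert: k = 1.652 × 10⁸ N/m = 165.2 MN/m
Final answer: k = 165.2 MN/m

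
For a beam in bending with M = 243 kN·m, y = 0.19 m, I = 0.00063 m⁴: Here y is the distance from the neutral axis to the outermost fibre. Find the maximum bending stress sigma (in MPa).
Model: a beam in bending, so sigma = (M·y) / I.
Convert to SI units:
  M = 243 kN·m = 243000 N·m
Substitute:
  sigma = (243000 × 0.19) / 0.00063
  sigma = 7.329 × 10⁷ Pa
Convert: sigma = 7.329 × 10⁷ Pa = 73.29 MPa
Final answer: sigma = 73.29 MPa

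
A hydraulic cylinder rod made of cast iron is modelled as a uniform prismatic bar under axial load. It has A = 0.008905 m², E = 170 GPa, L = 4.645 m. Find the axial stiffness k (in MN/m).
Model: a uniform prismatic bar under axial load, so k = (A·E) / L.
Convert to SI units:
  E = 170 GPa = 1.7 × 10¹¹ Pa
Substitute:
  k = (0.008905 × (1.7 × 10¹¹)) / 4.645
  k = 3.259 × 10⁸ N/m
Convert: k = 3.259 × 10⁸ N/m = 325.9 MN/m
Final answer: k = 325.9 MN/m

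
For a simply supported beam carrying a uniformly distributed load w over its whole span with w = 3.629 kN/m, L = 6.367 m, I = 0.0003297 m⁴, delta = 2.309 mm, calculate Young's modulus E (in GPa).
Model: a simply supported beam carrying a uniformly distributed load w over its whole span, so delta = (5·w·L^4) / (384·E·I).
Solve for E: E = (5·w·L^4) / (384·delta·I).
Convert to SI units:
  w = 3.629 kN/m = 3629 N/m
  delta = 2.309 mm = 0.002309 m
Substitute:
  E = (5 × 3629 × 6.367^4) / (384 × 0.002309 × 0.0003297)
  E = 1.02 × 10¹¹ Pa
Convert: E = 1.02 × 10¹¹ Pa = 102 GPa
Final answer: E = 102 GPa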